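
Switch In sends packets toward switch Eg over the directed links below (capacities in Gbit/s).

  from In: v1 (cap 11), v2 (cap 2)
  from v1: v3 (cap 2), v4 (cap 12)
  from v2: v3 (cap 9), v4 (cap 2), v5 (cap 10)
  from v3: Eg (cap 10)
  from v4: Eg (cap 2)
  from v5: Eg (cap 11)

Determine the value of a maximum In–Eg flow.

6

Augment In→v1→v3→Eg: bottleneck 2, flow now 2.
Augment In→v1→v4→Eg: bottleneck 2, flow now 4.
Augment In→v2→v3→Eg: bottleneck 2, flow now 6.
No augmenting path remains; maximum flow = 6.
In the residual graph, reachable from In: {In, v1, v4}.
Min-cut edges: In→v2 (2), v1→v3 (2), v4→Eg (2); capacity 2 + 2 + 2 = 6.
This cut is saturated, so no flow can exceed 6.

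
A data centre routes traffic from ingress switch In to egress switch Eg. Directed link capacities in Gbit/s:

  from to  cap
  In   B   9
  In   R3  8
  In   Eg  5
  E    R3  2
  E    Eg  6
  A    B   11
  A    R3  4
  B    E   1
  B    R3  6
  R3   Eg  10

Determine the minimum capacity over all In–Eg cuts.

Augment In→Eg: bottleneck 5, flow now 5.
Augment In→R3→Eg: bottleneck 8, flow now 13.
Augment In→B→E→Eg: bottleneck 1, flow now 14.
Augment In→B→R3→Eg: bottleneck 2, flow now 16.
No augmenting path remains; maximum flow = 16.
By max-flow min-cut, the minimum cut capacity equals the max flow.
In the residual graph, reachable from In: {In, B, R3}.
Min-cut edges: In→Eg (5), B→E (1), R3→Eg (10); capacity 5 + 1 + 10 = 16.

16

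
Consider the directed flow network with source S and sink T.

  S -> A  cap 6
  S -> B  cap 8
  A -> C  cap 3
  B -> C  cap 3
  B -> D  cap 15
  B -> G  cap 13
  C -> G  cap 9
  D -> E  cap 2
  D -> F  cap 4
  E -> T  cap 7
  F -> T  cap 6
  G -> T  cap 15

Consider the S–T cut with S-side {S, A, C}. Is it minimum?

No — its capacity is 17, but the minimum cut has capacity 11.

Given cut capacity: 8 + 9 = 17.
Augment S→B→G→T: bottleneck 8, flow now 8.
Augment S→A→C→G→T: bottleneck 3, flow now 11.
No augmenting path remains; maximum flow = 11.
In the residual graph, reachable from S: {S, A}.
Min-cut edges: S→B (8), A→C (3); capacity 8 + 3 = 11.
Cut capacity 17 exceeds the max flow 11, so it is not minimum.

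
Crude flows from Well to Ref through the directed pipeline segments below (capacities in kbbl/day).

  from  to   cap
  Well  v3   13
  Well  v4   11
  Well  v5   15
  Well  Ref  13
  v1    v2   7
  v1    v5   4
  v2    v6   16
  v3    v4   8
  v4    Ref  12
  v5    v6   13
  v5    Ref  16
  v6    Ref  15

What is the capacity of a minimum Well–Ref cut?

Augment Well→Ref: bottleneck 13, flow now 13.
Augment Well→v4→Ref: bottleneck 11, flow now 24.
Augment Well→v5→Ref: bottleneck 15, flow now 39.
Augment Well→v3→v4→Ref: bottleneck 1, flow now 40.
No augmenting path remains; maximum flow = 40.
By max-flow min-cut, the minimum cut capacity equals the max flow.
In the residual graph, reachable from Well: {Well, v3, v4}.
Min-cut edges: Well→v5 (15), Well→Ref (13), v4→Ref (12); capacity 15 + 13 + 12 = 40.

40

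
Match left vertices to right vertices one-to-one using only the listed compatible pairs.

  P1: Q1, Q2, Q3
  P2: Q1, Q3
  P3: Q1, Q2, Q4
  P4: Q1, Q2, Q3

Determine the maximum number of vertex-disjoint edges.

4

Unit-capacity flow: source→left, listed edges, right→sink; max matching = max flow.
Augmenting path P1→Q1 (+1); matched 1.
Augmenting path P2→Q3 (+1); matched 2.
Augmenting path P3→Q2 (+1); matched 3.
Augmenting path P4→Q2→P3→Q4 (+1); matched 4.
No augmenting path remains; maximum matching = 4.
König certificate: {P1, P2, P3, P4} is a vertex cover of size 4 (every listed pair touches it), so no matching can be larger.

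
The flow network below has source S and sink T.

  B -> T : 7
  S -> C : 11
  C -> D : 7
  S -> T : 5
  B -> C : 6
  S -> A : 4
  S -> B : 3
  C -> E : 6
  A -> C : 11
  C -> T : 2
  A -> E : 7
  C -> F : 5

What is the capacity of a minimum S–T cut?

Augment S→T: bottleneck 5, flow now 5.
Augment S→B→T: bottleneck 3, flow now 8.
Augment S→C→T: bottleneck 2, flow now 10.
No augmenting path remains; maximum flow = 10.
By max-flow min-cut, the minimum cut capacity equals the max flow.
In the residual graph, reachable from S: {S, A, C, D, E, F}.
Min-cut edges: S→B (3), S→T (5), C→T (2); capacity 3 + 5 + 2 = 10.

10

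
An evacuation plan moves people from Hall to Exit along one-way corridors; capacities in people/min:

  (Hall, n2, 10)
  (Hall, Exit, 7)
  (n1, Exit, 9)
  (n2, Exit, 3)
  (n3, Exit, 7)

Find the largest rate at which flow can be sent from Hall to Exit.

Augment Hall→Exit: bottleneck 7, flow now 7.
Augment Hall→n2→Exit: bottleneck 3, flow now 10.
No augmenting path remains; maximum flow = 10.
In the residual graph, reachable from Hall: {Hall, n2}.
Min-cut edges: Hall→Exit (7), n2→Exit (3); capacity 7 + 3 = 10.
This cut is saturated, so no flow can exceed 10.

10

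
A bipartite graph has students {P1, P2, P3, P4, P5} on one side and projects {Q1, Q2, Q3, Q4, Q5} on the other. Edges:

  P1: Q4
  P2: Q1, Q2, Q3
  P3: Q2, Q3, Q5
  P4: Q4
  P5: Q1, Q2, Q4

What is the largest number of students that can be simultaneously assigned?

4

Unit-capacity flow: source→left, listed edges, right→sink; max matching = max flow.
Augmenting path P1→Q4 (+1); matched 1.
Augmenting path P2→Q1 (+1); matched 2.
Augmenting path P3→Q2 (+1); matched 3.
Augmenting path P5→Q1→P2→Q3 (+1); matched 4.
No augmenting path remains; maximum matching = 4.
König certificate: {P2, P3, P5, Q4} is a vertex cover of size 4 (every listed pair touches it), so no matching can be larger.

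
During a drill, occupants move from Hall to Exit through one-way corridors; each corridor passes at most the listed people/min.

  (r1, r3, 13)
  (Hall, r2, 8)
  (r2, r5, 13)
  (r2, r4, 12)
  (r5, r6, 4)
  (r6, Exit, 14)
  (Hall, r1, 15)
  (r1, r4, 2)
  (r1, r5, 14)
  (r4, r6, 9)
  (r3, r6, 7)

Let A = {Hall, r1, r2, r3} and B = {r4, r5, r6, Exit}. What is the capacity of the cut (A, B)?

Edges leaving {Hall, r1, r2, r3}: r1→r4 (2), r1→r5 (14), r2→r4 (12), r2→r5 (13), r3→r6 (7).
Cut capacity = 2 + 14 + 12 + 13 + 7 = 48.

48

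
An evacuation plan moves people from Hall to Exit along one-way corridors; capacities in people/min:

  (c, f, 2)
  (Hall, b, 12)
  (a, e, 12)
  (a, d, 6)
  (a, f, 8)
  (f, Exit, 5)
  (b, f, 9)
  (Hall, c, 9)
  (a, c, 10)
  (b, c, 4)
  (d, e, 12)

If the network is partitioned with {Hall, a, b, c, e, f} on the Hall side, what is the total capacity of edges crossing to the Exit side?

Edges leaving {Hall, a, b, c, e, f}: a→d (6), f→Exit (5).
Cut capacity = 6 + 5 = 11.

11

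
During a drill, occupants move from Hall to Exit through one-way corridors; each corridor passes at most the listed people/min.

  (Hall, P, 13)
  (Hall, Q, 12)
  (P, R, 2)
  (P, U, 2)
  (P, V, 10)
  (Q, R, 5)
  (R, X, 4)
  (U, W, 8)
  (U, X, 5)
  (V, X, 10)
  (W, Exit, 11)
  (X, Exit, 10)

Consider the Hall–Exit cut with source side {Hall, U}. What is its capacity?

38

Edges leaving {Hall, U}: Hall→P (13), Hall→Q (12), U→W (8), U→X (5).
Cut capacity = 13 + 12 + 8 + 5 = 38.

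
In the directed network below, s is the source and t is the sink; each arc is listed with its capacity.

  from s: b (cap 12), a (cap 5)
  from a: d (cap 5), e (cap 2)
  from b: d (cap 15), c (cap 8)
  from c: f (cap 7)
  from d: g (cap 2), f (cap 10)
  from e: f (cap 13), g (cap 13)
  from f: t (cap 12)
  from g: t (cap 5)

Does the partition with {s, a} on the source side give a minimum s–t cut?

Given cut capacity: 12 + 5 + 2 = 19.
Augment s→a→d→f→t: bottleneck 5, flow now 5.
Augment s→b→c→f→t: bottleneck 7, flow now 12.
Augment s→b→d→g→t: bottleneck 2, flow now 14.
Augment s→b→d→a→e→g→t: bottleneck 2, flow now 16. (uses reverse residual edge)
No augmenting path remains; maximum flow = 16.
In the residual graph, reachable from s: {s, a, b, c, d, f}.
Min-cut edges: a→e (2), d→g (2), f→t (12); capacity 2 + 2 + 12 = 16.
Cut capacity 19 exceeds the max flow 16, so it is not minimum.

No — its capacity is 19, but the minimum cut has capacity 16.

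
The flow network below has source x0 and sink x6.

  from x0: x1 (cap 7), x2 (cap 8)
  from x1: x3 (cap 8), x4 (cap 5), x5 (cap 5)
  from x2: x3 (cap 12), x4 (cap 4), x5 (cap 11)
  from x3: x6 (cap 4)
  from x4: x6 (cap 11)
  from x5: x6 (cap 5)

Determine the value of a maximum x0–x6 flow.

Augment x0→x1→x3→x6: bottleneck 4, flow now 4.
Augment x0→x1→x4→x6: bottleneck 3, flow now 7.
Augment x0→x2→x4→x6: bottleneck 4, flow now 11.
Augment x0→x2→x5→x6: bottleneck 4, flow now 15.
No augmenting path remains; maximum flow = 15.
In the residual graph, reachable from x0: {x0}.
Min-cut edges: x0→x1 (7), x0→x2 (8); capacity 7 + 8 = 15.
This cut is saturated, so no flow can exceed 15.

15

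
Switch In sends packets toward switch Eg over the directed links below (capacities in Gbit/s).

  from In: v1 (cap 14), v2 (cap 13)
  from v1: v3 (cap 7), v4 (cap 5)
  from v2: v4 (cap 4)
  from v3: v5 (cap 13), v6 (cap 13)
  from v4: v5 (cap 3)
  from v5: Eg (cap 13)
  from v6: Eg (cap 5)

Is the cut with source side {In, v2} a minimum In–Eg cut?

No — its capacity is 18, but the minimum cut has capacity 10.

Given cut capacity: 14 + 4 = 18.
Augment In→v1→v3→v5→Eg: bottleneck 7, flow now 7.
Augment In→v1→v4→v5→Eg: bottleneck 3, flow now 10.
No augmenting path remains; maximum flow = 10.
In the residual graph, reachable from In: {In, v1, v2, v4}.
Min-cut edges: v1→v3 (7), v4→v5 (3); capacity 7 + 3 = 10.
Cut capacity 18 exceeds the max flow 10, so it is not minimum.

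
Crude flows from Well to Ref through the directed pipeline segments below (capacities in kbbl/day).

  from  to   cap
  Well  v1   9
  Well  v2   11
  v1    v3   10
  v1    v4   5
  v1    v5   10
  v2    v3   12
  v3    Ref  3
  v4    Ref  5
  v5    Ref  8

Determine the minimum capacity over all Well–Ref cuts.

Augment Well→v1→v3→Ref: bottleneck 3, flow now 3.
Augment Well→v1→v4→Ref: bottleneck 5, flow now 8.
Augment Well→v1→v5→Ref: bottleneck 1, flow now 9.
Augment Well→v2→v3→v1→v5→Ref: bottleneck 3, flow now 12. (uses reverse residual edge)
No augmenting path remains; maximum flow = 12.
By max-flow min-cut, the minimum cut capacity equals the max flow.
In the residual graph, reachable from Well: {Well, v2, v3}.
Min-cut edges: Well→v1 (9), v3→Ref (3); capacity 9 + 3 = 12.

12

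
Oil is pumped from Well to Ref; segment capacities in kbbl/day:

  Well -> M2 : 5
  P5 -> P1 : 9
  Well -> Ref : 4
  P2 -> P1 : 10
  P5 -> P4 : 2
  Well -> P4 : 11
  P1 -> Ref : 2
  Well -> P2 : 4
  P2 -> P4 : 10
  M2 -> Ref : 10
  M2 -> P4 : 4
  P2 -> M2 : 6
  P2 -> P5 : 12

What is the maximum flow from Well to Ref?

13

Augment Well→Ref: bottleneck 4, flow now 4.
Augment Well→M2→Ref: bottleneck 5, flow now 9.
Augment Well→P2→M2→Ref: bottleneck 4, flow now 13.
No augmenting path remains; maximum flow = 13.
In the residual graph, reachable from Well: {Well, P4}.
Min-cut edges: Well→P2 (4), Well→M2 (5), Well→Ref (4); capacity 4 + 5 + 4 = 13.
This cut is saturated, so no flow can exceed 13.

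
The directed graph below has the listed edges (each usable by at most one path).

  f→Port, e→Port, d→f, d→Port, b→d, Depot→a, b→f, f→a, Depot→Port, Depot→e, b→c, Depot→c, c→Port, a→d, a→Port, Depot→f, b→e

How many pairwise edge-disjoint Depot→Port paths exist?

5

Assign every edge capacity 1; by Menger, the answer equals the max flow.
Path Depot→Port (+1); total 1.
Path Depot→a→Port (+1); total 2.
Path Depot→c→Port (+1); total 3.
Path Depot→e→Port (+1); total 4.
Path Depot→f→Port (+1); total 5.
No residual Depot→Port path; max flow = 5.
Certifying cut of size 5: {Depot→Port, Depot→a, Depot→c, Depot→e, Depot→f}.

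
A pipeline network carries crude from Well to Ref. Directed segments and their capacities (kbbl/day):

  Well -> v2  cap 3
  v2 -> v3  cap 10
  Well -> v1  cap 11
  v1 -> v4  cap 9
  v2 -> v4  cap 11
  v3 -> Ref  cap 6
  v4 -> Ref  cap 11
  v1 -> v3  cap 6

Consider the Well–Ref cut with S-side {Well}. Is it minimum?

Given cut capacity: 11 + 3 = 14.
Augment Well→v1→v3→Ref: bottleneck 6, flow now 6.
Augment Well→v1→v4→Ref: bottleneck 5, flow now 11.
Augment Well→v2→v4→Ref: bottleneck 3, flow now 14.
No augmenting path remains; maximum flow = 14.
Cut capacity 14 equals the max flow, so it is a minimum cut.

Yes — it is a minimum cut (capacity 14).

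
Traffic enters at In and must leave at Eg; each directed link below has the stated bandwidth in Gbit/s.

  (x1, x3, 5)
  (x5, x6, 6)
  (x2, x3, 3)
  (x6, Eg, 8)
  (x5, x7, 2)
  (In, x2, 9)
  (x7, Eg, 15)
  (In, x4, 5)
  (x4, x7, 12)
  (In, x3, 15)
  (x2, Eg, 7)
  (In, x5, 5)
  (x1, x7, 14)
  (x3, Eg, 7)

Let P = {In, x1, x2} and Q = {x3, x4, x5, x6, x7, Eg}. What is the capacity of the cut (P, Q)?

Edges leaving {In, x1, x2}: In→x3 (15), In→x4 (5), In→x5 (5), x1→x3 (5), x1→x7 (14), x2→x3 (3), x2→Eg (7).
Cut capacity = 15 + 5 + 5 + 5 + 14 + 3 + 7 = 54.

54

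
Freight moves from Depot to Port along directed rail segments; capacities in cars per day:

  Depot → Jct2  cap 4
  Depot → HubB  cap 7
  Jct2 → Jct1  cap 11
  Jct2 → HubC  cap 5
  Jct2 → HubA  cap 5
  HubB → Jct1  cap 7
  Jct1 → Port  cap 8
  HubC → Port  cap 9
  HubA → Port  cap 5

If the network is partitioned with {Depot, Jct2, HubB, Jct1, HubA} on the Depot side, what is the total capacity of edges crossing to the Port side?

Edges leaving {Depot, Jct2, HubB, Jct1, HubA}: Jct2→HubC (5), Jct1→Port (8), HubA→Port (5).
Cut capacity = 5 + 8 + 5 = 18.

18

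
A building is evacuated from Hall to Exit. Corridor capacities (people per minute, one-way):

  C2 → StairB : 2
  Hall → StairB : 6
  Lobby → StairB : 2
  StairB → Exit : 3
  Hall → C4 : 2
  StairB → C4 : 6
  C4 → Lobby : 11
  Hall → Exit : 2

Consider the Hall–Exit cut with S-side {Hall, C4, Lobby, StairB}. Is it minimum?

Given cut capacity: 2 + 3 = 5.
Augment Hall→Exit: bottleneck 2, flow now 2.
Augment Hall→StairB→Exit: bottleneck 3, flow now 5.
No augmenting path remains; maximum flow = 5.
Cut capacity 5 equals the max flow, so it is a minimum cut.

Yes — it is a minimum cut (capacity 5).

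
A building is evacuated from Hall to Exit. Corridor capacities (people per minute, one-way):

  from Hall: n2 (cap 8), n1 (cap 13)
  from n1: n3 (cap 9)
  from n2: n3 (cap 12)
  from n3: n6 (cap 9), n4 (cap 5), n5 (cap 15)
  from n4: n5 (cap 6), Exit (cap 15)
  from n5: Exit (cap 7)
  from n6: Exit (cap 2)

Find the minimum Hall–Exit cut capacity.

Augment Hall→n1→n3→n4→Exit: bottleneck 5, flow now 5.
Augment Hall→n1→n3→n5→Exit: bottleneck 4, flow now 9.
Augment Hall→n2→n3→n5→Exit: bottleneck 3, flow now 12.
Augment Hall→n2→n3→n6→Exit: bottleneck 2, flow now 14.
No augmenting path remains; maximum flow = 14.
By max-flow min-cut, the minimum cut capacity equals the max flow.
In the residual graph, reachable from Hall: {Hall, n1, n2, n3, n5, n6}.
Min-cut edges: n3→n4 (5), n5→Exit (7), n6→Exit (2); capacity 5 + 7 + 2 = 14.

14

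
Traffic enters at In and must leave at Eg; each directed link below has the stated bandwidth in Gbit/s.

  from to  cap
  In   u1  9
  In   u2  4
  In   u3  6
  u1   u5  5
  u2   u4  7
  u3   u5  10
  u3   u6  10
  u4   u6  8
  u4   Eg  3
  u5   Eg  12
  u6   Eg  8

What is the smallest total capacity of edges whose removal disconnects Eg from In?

Augment In→u1→u5→Eg: bottleneck 5, flow now 5.
Augment In→u2→u4→Eg: bottleneck 3, flow now 8.
Augment In→u3→u5→Eg: bottleneck 6, flow now 14.
Augment In→u2→u4→u6→Eg: bottleneck 1, flow now 15.
No augmenting path remains; maximum flow = 15.
By max-flow min-cut, the minimum cut capacity equals the max flow.
In the residual graph, reachable from In: {In, u1}.
Min-cut edges: In→u2 (4), In→u3 (6), u1→u5 (5); capacity 4 + 6 + 5 = 15.

15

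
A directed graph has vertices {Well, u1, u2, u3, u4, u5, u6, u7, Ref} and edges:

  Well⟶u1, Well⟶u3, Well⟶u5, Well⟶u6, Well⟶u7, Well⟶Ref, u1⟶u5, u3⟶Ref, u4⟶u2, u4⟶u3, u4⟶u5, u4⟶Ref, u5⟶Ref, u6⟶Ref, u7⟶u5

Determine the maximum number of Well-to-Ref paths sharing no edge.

4

Assign every edge capacity 1; by Menger, the answer equals the max flow.
Path Well→Ref (+1); total 1.
Path Well→u3→Ref (+1); total 2.
Path Well→u5→Ref (+1); total 3.
Path Well→u6→Ref (+1); total 4.
No residual Well→Ref path; max flow = 4.
Certifying cut of size 4: {Well→Ref, Well→u3, Well→u6, u5→Ref}.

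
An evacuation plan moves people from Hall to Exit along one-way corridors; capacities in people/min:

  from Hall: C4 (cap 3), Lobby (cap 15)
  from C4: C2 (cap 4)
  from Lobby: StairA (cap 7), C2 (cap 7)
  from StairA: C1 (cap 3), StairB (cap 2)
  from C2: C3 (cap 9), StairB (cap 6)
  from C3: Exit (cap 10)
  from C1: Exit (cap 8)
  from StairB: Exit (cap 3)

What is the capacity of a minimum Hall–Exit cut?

15

Augment Hall→C4→C2→C3→Exit: bottleneck 3, flow now 3.
Augment Hall→Lobby→StairA→C1→Exit: bottleneck 3, flow now 6.
Augment Hall→Lobby→StairA→StairB→Exit: bottleneck 2, flow now 8.
Augment Hall→Lobby→C2→C3→Exit: bottleneck 6, flow now 14.
Augment Hall→Lobby→C2→StairB→Exit: bottleneck 1, flow now 15.
No augmenting path remains; maximum flow = 15.
By max-flow min-cut, the minimum cut capacity equals the max flow.
In the residual graph, reachable from Hall: {Hall, Lobby, StairA}.
Min-cut edges: Hall→C4 (3), Lobby→C2 (7), StairA→C1 (3), StairA→StairB (2); capacity 3 + 7 + 3 + 2 = 15.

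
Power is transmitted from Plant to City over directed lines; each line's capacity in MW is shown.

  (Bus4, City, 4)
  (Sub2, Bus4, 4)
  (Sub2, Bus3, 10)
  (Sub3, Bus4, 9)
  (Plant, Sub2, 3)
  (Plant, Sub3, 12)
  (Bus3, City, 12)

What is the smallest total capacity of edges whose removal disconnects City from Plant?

Augment Plant→Sub2→Bus4→City: bottleneck 3, flow now 3.
Augment Plant→Sub3→Bus4→City: bottleneck 1, flow now 4.
Augment Plant→Sub3→Bus4→Sub2→Bus3→City: bottleneck 3, flow now 7. (uses reverse residual edge)
No augmenting path remains; maximum flow = 7.
By max-flow min-cut, the minimum cut capacity equals the max flow.
In the residual graph, reachable from Plant: {Plant, Sub3, Bus4}.
Min-cut edges: Plant→Sub2 (3), Bus4→City (4); capacity 3 + 4 = 7.

7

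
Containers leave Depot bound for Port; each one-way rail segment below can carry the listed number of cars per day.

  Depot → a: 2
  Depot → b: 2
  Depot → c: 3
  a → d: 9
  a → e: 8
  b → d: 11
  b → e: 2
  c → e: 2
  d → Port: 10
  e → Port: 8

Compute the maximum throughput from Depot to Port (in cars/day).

6

Augment Depot→a→d→Port: bottleneck 2, flow now 2.
Augment Depot→b→d→Port: bottleneck 2, flow now 4.
Augment Depot→c→e→Port: bottleneck 2, flow now 6.
No augmenting path remains; maximum flow = 6.
In the residual graph, reachable from Depot: {Depot, c}.
Min-cut edges: Depot→a (2), Depot→b (2), c→e (2); capacity 2 + 2 + 2 = 6.
This cut is saturated, so no flow can exceed 6.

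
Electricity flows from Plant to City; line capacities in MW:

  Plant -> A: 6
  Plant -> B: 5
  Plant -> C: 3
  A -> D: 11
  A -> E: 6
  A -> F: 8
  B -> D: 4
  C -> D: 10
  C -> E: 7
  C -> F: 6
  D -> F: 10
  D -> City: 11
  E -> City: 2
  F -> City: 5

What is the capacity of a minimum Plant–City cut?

Augment Plant→A→D→City: bottleneck 6, flow now 6.
Augment Plant→B→D→City: bottleneck 4, flow now 10.
Augment Plant→C→D→City: bottleneck 1, flow now 11.
Augment Plant→C→E→City: bottleneck 2, flow now 13.
No augmenting path remains; maximum flow = 13.
By max-flow min-cut, the minimum cut capacity equals the max flow.
In the residual graph, reachable from Plant: {Plant, B}.
Min-cut edges: Plant→A (6), Plant→C (3), B→D (4); capacity 6 + 3 + 4 = 13.

13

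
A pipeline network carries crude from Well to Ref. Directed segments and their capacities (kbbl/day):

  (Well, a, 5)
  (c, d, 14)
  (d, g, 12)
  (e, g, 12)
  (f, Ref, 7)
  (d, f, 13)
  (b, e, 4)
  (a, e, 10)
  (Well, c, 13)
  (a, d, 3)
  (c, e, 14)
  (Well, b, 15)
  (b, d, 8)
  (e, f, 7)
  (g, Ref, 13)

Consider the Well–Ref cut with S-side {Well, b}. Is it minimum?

Given cut capacity: 5 + 13 + 8 + 4 = 30.
Augment Well→a→d→f→Ref: bottleneck 3, flow now 3.
Augment Well→a→e→f→Ref: bottleneck 2, flow now 5.
Augment Well→b→d→f→Ref: bottleneck 2, flow now 7.
Augment Well→b→d→g→Ref: bottleneck 6, flow now 13.
Augment Well→b→e→g→Ref: bottleneck 4, flow now 17.
Augment Well→c→d→g→Ref: bottleneck 3, flow now 20.
No augmenting path remains; maximum flow = 20.
In the residual graph, reachable from Well: {Well, a, b, c, d, e, f, g}.
Min-cut edges: f→Ref (7), g→Ref (13); capacity 7 + 13 = 20.
Cut capacity 30 exceeds the max flow 20, so it is not minimum.

No — its capacity is 30, but the minimum cut has capacity 20.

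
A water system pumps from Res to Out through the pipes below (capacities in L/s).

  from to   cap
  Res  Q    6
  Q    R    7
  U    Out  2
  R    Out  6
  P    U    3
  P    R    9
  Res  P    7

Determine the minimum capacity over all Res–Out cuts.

Augment Res→P→R→Out: bottleneck 6, flow now 6.
Augment Res→P→U→Out: bottleneck 1, flow now 7.
Augment Res→Q→R→P→U→Out: bottleneck 1, flow now 8. (uses reverse residual edge)
No augmenting path remains; maximum flow = 8.
By max-flow min-cut, the minimum cut capacity equals the max flow.
In the residual graph, reachable from Res: {Res, P, Q, R, U}.
Min-cut edges: R→Out (6), U→Out (2); capacity 6 + 2 = 8.

8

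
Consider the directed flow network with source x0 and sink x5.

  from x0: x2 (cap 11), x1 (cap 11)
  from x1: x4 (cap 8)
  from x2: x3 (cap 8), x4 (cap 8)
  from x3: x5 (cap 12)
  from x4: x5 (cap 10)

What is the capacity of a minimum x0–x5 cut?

Augment x0→x1→x4→x5: bottleneck 8, flow now 8.
Augment x0→x2→x3→x5: bottleneck 8, flow now 16.
Augment x0→x2→x4→x5: bottleneck 2, flow now 18.
No augmenting path remains; maximum flow = 18.
By max-flow min-cut, the minimum cut capacity equals the max flow.
In the residual graph, reachable from x0: {x0, x1, x2, x4}.
Min-cut edges: x2→x3 (8), x4→x5 (10); capacity 8 + 10 = 18.

18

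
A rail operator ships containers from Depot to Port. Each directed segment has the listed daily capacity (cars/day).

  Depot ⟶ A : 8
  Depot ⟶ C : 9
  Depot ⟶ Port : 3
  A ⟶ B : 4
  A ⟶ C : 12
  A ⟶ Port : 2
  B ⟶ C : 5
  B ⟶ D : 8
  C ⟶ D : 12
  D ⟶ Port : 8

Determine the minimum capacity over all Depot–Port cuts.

13

Augment Depot→Port: bottleneck 3, flow now 3.
Augment Depot→A→Port: bottleneck 2, flow now 5.
Augment Depot→C→D→Port: bottleneck 8, flow now 13.
No augmenting path remains; maximum flow = 13.
By max-flow min-cut, the minimum cut capacity equals the max flow.
In the residual graph, reachable from Depot: {Depot, A, B, C, D}.
Min-cut edges: Depot→Port (3), A→Port (2), D→Port (8); capacity 3 + 2 + 8 = 13.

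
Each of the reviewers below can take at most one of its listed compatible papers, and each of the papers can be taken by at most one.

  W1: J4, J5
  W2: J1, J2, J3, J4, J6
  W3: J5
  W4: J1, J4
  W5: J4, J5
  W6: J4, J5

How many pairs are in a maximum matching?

Unit-capacity flow: source→left, listed edges, right→sink; max matching = max flow.
Augmenting path W1→J4 (+1); matched 1.
Augmenting path W2→J1 (+1); matched 2.
Augmenting path W3→J5 (+1); matched 3.
Augmenting path W4→J1→W2→J2 (+1); matched 4.
No augmenting path remains; maximum matching = 4.
König certificate: {W2, W4, J4, J5} is a vertex cover of size 4 (every listed pair touches it), so no matching can be larger.

4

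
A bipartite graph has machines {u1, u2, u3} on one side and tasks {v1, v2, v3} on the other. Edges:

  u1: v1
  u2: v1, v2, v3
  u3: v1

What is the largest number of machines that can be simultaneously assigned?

Unit-capacity flow: source→left, listed edges, right→sink; max matching = max flow.
Augmenting path u1→v1 (+1); matched 1.
Augmenting path u2→v2 (+1); matched 2.
No augmenting path remains; maximum matching = 2.
König certificate: {u2, v1} is a vertex cover of size 2 (every listed pair touches it), so no matching can be larger.

2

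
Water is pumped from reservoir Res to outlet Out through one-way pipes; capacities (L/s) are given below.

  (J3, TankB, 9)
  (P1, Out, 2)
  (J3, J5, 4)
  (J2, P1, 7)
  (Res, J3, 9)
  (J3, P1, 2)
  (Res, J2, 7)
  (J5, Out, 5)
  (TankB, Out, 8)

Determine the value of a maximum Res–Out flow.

Augment Res→J3→P1→Out: bottleneck 2, flow now 2.
Augment Res→J3→J5→Out: bottleneck 4, flow now 6.
Augment Res→J3→TankB→Out: bottleneck 3, flow now 9.
Augment Res→J2→P1→J3→TankB→Out: bottleneck 2, flow now 11. (uses reverse residual edge)
No augmenting path remains; maximum flow = 11.
In the residual graph, reachable from Res: {Res, J2, P1}.
Min-cut edges: Res→J3 (9), P1→Out (2); capacity 9 + 2 = 11.
This cut is saturated, so no flow can exceed 11.

11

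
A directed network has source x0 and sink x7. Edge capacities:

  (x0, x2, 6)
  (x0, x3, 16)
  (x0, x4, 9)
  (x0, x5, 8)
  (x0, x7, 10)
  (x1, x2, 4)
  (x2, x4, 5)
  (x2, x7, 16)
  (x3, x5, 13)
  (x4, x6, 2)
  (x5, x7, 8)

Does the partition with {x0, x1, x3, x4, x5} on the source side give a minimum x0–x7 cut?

No — its capacity is 30, but the minimum cut has capacity 24.

Given cut capacity: 6 + 10 + 4 + 2 + 8 = 30.
Augment x0→x7: bottleneck 10, flow now 10.
Augment x0→x2→x7: bottleneck 6, flow now 16.
Augment x0→x5→x7: bottleneck 8, flow now 24.
No augmenting path remains; maximum flow = 24.
In the residual graph, reachable from x0: {x0, x3, x4, x5, x6}.
Min-cut edges: x0→x2 (6), x0→x7 (10), x5→x7 (8); capacity 6 + 10 + 8 = 24.
Cut capacity 30 exceeds the max flow 24, so it is not minimum.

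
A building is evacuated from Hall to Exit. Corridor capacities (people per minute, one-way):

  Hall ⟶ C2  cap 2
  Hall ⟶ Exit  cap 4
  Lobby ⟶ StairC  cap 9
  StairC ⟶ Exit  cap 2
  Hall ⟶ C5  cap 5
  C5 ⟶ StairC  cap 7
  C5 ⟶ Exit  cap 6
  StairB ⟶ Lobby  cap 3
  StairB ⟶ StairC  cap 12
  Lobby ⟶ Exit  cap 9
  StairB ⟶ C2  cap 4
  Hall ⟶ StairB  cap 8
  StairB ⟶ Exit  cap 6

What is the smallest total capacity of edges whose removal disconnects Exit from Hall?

17

Augment Hall→Exit: bottleneck 4, flow now 4.
Augment Hall→C5→Exit: bottleneck 5, flow now 9.
Augment Hall→StairB→Exit: bottleneck 6, flow now 15.
Augment Hall→StairB→Lobby→Exit: bottleneck 2, flow now 17.
No augmenting path remains; maximum flow = 17.
By max-flow min-cut, the minimum cut capacity equals the max flow.
In the residual graph, reachable from Hall: {Hall, C2}.
Min-cut edges: Hall→C5 (5), Hall→StairB (8), Hall→Exit (4); capacity 5 + 8 + 4 = 17.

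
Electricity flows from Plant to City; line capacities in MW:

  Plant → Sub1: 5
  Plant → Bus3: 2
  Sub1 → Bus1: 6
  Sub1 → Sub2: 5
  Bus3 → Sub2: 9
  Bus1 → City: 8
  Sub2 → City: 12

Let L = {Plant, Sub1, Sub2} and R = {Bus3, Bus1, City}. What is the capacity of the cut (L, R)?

20

Edges leaving {Plant, Sub1, Sub2}: Plant→Bus3 (2), Sub1→Bus1 (6), Sub2→City (12).
Cut capacity = 2 + 6 + 12 = 20.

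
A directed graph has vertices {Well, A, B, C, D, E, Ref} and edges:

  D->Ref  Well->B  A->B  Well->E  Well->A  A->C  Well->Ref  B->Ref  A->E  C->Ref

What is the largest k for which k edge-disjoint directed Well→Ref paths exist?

Assign every edge capacity 1; by Menger, the answer equals the max flow.
Path Well→Ref (+1); total 1.
Path Well→B→Ref (+1); total 2.
Path Well→A→C→Ref (+1); total 3.
No residual Well→Ref path; max flow = 3.
Certifying cut of size 3: {Well→A, Well→B, Well→Ref}.

3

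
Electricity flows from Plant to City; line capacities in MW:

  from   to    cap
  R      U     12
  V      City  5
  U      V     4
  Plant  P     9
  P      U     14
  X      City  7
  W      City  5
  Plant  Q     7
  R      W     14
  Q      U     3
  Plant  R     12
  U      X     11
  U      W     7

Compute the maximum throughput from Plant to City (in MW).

Augment Plant→R→W→City: bottleneck 5, flow now 5.
Augment Plant→P→U→V→City: bottleneck 4, flow now 9.
Augment Plant→P→U→X→City: bottleneck 5, flow now 14.
Augment Plant→Q→U→X→City: bottleneck 2, flow now 16.
No augmenting path remains; maximum flow = 16.
In the residual graph, reachable from Plant: {Plant, P, Q, R, U, W, X}.
Min-cut edges: U→V (4), W→City (5), X→City (7); capacity 4 + 5 + 7 = 16.
This cut is saturated, so no flow can exceed 16.

16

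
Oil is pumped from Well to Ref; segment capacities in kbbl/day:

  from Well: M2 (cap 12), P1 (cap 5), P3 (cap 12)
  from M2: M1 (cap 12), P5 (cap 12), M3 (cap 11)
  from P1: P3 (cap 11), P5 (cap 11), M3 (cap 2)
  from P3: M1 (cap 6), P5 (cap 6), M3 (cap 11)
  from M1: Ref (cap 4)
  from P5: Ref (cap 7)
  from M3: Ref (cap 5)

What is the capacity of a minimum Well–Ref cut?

Augment Well→M2→M1→Ref: bottleneck 4, flow now 4.
Augment Well→M2→P5→Ref: bottleneck 7, flow now 11.
Augment Well→M2→M3→Ref: bottleneck 1, flow now 12.
Augment Well→P1→M3→Ref: bottleneck 2, flow now 14.
Augment Well→P3→M3→Ref: bottleneck 2, flow now 16.
No augmenting path remains; maximum flow = 16.
By max-flow min-cut, the minimum cut capacity equals the max flow.
In the residual graph, reachable from Well: {Well, M2, P1, P3, M1, P5, M3}.
Min-cut edges: M1→Ref (4), P5→Ref (7), M3→Ref (5); capacity 4 + 7 + 5 = 16.

16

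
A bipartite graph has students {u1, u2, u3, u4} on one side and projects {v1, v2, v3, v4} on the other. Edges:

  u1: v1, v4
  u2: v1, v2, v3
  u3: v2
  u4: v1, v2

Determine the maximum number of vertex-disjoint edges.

4

Unit-capacity flow: source→left, listed edges, right→sink; max matching = max flow.
Augmenting path u1→v1 (+1); matched 1.
Augmenting path u2→v2 (+1); matched 2.
Augmenting path u3→v2→u2→v3 (+1); matched 3.
Augmenting path u4→v1→u1→v4 (+1); matched 4.
No augmenting path remains; maximum matching = 4.
König certificate: {u1, u2, u3, u4} is a vertex cover of size 4 (every listed pair touches it), so no matching can be larger.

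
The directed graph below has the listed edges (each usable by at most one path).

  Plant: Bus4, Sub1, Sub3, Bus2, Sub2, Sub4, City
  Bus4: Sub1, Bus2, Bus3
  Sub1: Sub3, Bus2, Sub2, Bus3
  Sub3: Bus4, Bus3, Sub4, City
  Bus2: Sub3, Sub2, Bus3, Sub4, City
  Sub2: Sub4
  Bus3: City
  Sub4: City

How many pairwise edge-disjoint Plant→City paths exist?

5

Assign every edge capacity 1; by Menger, the answer equals the max flow.
Path Plant→City (+1); total 1.
Path Plant→Sub3→City (+1); total 2.
Path Plant→Bus2→City (+1); total 3.
Path Plant→Sub4→City (+1); total 4.
Path Plant→Bus4→Bus3→City (+1); total 5.
No residual Plant→City path; max flow = 5.
Certifying cut of size 5: {Bus2→City, Bus3→City, Plant→City, Sub3→City, Sub4→City}.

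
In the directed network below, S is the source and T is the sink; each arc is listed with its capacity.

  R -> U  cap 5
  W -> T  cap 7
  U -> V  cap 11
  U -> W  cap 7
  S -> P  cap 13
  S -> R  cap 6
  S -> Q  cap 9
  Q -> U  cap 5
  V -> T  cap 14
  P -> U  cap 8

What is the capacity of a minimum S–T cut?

18

Augment S→P→U→V→T: bottleneck 8, flow now 8.
Augment S→Q→U→V→T: bottleneck 3, flow now 11.
Augment S→Q→U→W→T: bottleneck 2, flow now 13.
Augment S→R→U→W→T: bottleneck 5, flow now 18.
No augmenting path remains; maximum flow = 18.
By max-flow min-cut, the minimum cut capacity equals the max flow.
In the residual graph, reachable from S: {S, P, Q, R}.
Min-cut edges: P→U (8), Q→U (5), R→U (5); capacity 8 + 5 + 5 = 18.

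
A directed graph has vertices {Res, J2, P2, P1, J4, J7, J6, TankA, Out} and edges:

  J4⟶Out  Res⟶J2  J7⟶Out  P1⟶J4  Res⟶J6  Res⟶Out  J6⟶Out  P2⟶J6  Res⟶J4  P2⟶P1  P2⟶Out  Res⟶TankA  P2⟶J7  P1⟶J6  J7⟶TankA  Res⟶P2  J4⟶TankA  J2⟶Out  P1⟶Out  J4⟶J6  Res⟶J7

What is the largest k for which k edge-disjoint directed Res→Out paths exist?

Assign every edge capacity 1; by Menger, the answer equals the max flow.
Path Res→Out (+1); total 1.
Path Res→J2→Out (+1); total 2.
Path Res→P2→Out (+1); total 3.
Path Res→J4→Out (+1); total 4.
Path Res→J7→Out (+1); total 5.
Path Res→J6→Out (+1); total 6.
No residual Res→Out path; max flow = 6.
Certifying cut of size 6: {Res→J2, Res→J4, Res→J6, Res→J7, Res→Out, Res→P2}.

6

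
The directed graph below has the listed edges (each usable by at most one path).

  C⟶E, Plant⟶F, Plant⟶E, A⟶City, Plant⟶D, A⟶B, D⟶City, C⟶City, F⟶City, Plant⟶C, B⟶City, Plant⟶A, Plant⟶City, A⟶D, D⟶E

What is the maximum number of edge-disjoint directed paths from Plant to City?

5

Assign every edge capacity 1; by Menger, the answer equals the max flow.
Path Plant→City (+1); total 1.
Path Plant→A→City (+1); total 2.
Path Plant→C→City (+1); total 3.
Path Plant→D→City (+1); total 4.
Path Plant→F→City (+1); total 5.
No residual Plant→City path; max flow = 5.
Certifying cut of size 5: {Plant→A, Plant→C, Plant→City, Plant→D, Plant→F}.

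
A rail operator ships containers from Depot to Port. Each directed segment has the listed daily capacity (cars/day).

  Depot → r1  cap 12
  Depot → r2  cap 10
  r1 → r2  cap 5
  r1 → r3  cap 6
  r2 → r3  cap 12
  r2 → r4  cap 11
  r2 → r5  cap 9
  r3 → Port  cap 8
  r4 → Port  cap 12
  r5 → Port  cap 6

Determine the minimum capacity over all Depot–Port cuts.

Augment Depot→r1→r3→Port: bottleneck 6, flow now 6.
Augment Depot→r2→r3→Port: bottleneck 2, flow now 8.
Augment Depot→r2→r4→Port: bottleneck 8, flow now 16.
Augment Depot→r1→r2→r4→Port: bottleneck 3, flow now 19.
Augment Depot→r1→r2→r5→Port: bottleneck 2, flow now 21.
No augmenting path remains; maximum flow = 21.
By max-flow min-cut, the minimum cut capacity equals the max flow.
In the residual graph, reachable from Depot: {Depot, r1}.
Min-cut edges: Depot→r2 (10), r1→r2 (5), r1→r3 (6); capacity 10 + 5 + 6 = 21.

21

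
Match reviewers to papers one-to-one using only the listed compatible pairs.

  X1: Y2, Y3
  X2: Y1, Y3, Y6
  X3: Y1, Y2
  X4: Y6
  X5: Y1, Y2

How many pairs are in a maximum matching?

4

Unit-capacity flow: source→left, listed edges, right→sink; max matching = max flow.
Augmenting path X1→Y2 (+1); matched 1.
Augmenting path X2→Y1 (+1); matched 2.
Augmenting path X4→Y6 (+1); matched 3.
Augmenting path X3→Y1→X2→Y3 (+1); matched 4.
No augmenting path remains; maximum matching = 4.
König certificate: {Y1, Y2, Y3, Y6} is a vertex cover of size 4 (every listed pair touches it), so no matching can be larger.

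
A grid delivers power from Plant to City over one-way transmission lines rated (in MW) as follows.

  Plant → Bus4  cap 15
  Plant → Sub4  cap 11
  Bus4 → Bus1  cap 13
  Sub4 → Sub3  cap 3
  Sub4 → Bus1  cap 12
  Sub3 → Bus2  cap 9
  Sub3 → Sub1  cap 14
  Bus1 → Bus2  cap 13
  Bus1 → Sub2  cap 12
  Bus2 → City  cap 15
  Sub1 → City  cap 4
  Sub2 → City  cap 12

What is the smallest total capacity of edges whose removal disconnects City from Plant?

24

Augment Plant→Bus4→Bus1→Bus2→City: bottleneck 13, flow now 13.
Augment Plant→Sub4→Sub3→Bus2→City: bottleneck 2, flow now 15.
Augment Plant→Sub4→Sub3→Sub1→City: bottleneck 1, flow now 16.
Augment Plant→Sub4→Bus1→Sub2→City: bottleneck 8, flow now 24.
No augmenting path remains; maximum flow = 24.
By max-flow min-cut, the minimum cut capacity equals the max flow.
In the residual graph, reachable from Plant: {Plant, Bus4}.
Min-cut edges: Plant→Sub4 (11), Bus4→Bus1 (13); capacity 11 + 13 = 24.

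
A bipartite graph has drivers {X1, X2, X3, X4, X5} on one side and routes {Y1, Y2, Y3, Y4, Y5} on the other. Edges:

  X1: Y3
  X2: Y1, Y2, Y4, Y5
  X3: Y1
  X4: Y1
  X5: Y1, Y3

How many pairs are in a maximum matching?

Unit-capacity flow: source→left, listed edges, right→sink; max matching = max flow.
Augmenting path X1→Y3 (+1); matched 1.
Augmenting path X2→Y1 (+1); matched 2.
Augmenting path X3→Y1→X2→Y2 (+1); matched 3.
No augmenting path remains; maximum matching = 3.
König certificate: {X2, Y1, Y3} is a vertex cover of size 3 (every listed pair touches it), so no matching can be larger.

3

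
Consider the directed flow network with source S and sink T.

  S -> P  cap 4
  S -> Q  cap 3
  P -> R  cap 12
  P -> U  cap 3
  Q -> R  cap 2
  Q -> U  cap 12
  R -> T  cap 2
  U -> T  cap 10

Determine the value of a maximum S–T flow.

7

Augment S→P→R→T: bottleneck 2, flow now 2.
Augment S→P→U→T: bottleneck 2, flow now 4.
Augment S→Q→U→T: bottleneck 3, flow now 7.
No augmenting path remains; maximum flow = 7.
In the residual graph, reachable from S: {S}.
Min-cut edges: S→P (4), S→Q (3); capacity 4 + 3 = 7.
This cut is saturated, so no flow can exceed 7.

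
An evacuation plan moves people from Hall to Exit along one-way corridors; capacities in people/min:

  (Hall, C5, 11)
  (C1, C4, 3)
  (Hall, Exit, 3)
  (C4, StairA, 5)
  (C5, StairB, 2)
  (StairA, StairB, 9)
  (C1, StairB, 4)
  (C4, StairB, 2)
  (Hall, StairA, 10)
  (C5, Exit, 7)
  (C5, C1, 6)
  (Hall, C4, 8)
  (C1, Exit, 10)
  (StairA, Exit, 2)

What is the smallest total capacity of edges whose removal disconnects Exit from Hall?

Augment Hall→Exit: bottleneck 3, flow now 3.
Augment Hall→C5→Exit: bottleneck 7, flow now 10.
Augment Hall→StairA→Exit: bottleneck 2, flow now 12.
Augment Hall→C5→C1→Exit: bottleneck 4, flow now 16.
No augmenting path remains; maximum flow = 16.
By max-flow min-cut, the minimum cut capacity equals the max flow.
In the residual graph, reachable from Hall: {Hall, C4, StairA, StairB}.
Min-cut edges: Hall→C5 (11), Hall→Exit (3), StairA→Exit (2); capacity 11 + 3 + 2 = 16.

16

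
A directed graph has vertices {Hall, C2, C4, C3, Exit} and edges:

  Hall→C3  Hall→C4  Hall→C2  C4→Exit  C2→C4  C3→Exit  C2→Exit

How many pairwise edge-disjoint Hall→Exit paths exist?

Assign every edge capacity 1; by Menger, the answer equals the max flow.
Path Hall→C2→Exit (+1); total 1.
Path Hall→C4→Exit (+1); total 2.
Path Hall→C3→Exit (+1); total 3.
No residual Hall→Exit path; max flow = 3.
Certifying cut of size 3: {Hall→C2, Hall→C3, Hall→C4}.

3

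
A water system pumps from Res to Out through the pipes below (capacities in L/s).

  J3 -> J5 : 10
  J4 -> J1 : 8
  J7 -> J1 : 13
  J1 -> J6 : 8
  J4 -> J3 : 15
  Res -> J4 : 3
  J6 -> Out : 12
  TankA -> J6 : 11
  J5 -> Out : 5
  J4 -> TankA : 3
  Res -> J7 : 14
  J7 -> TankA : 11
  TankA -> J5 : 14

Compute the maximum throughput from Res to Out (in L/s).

Augment Res→J4→TankA→J6→Out: bottleneck 3, flow now 3.
Augment Res→J7→TankA→J6→Out: bottleneck 8, flow now 11.
Augment Res→J7→TankA→J5→Out: bottleneck 3, flow now 14.
Augment Res→J7→J1→J6→Out: bottleneck 1, flow now 15.
Augment Res→J7→J1→J6→TankA→J5→Out: bottleneck 2, flow now 17. (uses reverse residual edge)
No augmenting path remains; maximum flow = 17.
In the residual graph, reachable from Res: {Res}.
Min-cut edges: Res→J4 (3), Res→J7 (14); capacity 3 + 14 = 17.
This cut is saturated, so no flow can exceed 17.

17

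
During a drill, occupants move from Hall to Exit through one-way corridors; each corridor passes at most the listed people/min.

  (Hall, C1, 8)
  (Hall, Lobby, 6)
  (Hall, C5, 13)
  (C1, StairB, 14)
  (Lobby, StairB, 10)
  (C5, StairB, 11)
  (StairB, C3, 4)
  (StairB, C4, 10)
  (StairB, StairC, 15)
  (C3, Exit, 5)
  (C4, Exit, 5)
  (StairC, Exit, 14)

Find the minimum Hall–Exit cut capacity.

23

Augment Hall→C1→StairB→C3→Exit: bottleneck 4, flow now 4.
Augment Hall→C1→StairB→C4→Exit: bottleneck 4, flow now 8.
Augment Hall→Lobby→StairB→C4→Exit: bottleneck 1, flow now 9.
Augment Hall→Lobby→StairB→StairC→Exit: bottleneck 5, flow now 14.
Augment Hall→C5→StairB→StairC→Exit: bottleneck 9, flow now 23.
No augmenting path remains; maximum flow = 23.
By max-flow min-cut, the minimum cut capacity equals the max flow.
In the residual graph, reachable from Hall: {Hall, C1, Lobby, C5, StairB, C4, StairC}.
Min-cut edges: StairB→C3 (4), C4→Exit (5), StairC→Exit (14); capacity 4 + 5 + 14 = 23.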